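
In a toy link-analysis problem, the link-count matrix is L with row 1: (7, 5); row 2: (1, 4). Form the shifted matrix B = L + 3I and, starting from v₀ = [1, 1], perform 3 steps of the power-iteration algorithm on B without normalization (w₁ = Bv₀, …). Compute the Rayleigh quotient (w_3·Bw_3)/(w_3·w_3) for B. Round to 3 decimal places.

μ ≈ 11.418

B = L + 3I has rows (10, 5); (1, 7)
w1 = Bv₀ = (15, 8)
w2 = Bw1 = (190, 71)
w3 = Bw2 = (2255, 687)
Bw3 = (25985, 7064)
w3·Bw3 = 63449143; w3·w3 = 5556994; μ ≈ 63449143/5556994 = 11.418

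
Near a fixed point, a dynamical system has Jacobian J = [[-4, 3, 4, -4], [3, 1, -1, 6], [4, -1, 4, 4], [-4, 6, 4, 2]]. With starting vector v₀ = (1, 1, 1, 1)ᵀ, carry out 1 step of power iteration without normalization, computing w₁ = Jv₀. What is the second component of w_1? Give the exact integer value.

9

w1 = Jv₀ = ((-4)·1 + 3·1 + 4·1 + (-4)·1; 3·1 + 1·1 + (-1)·1 + 6·1; 4·1 + (-1)·1 + 4·1 + 4·1; (-4)·1 + 6·1 + 4·1 + 2·1) = (-1, 9, 11, 8)
The requested component of w1 is 9.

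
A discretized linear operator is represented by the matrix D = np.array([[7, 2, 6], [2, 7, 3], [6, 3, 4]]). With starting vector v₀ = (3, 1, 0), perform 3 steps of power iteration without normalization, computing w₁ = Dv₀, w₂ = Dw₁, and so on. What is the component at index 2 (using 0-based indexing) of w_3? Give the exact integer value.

w1 = Dv₀ = (7·3 + 2·1 + 6·0; 2·3 + 7·1 + 3·0; 6·3 + 3·1 + 4·0) = (23, 13, 21)
w2 = Dw1 = (7·23 + 2·13 + 6·21; 2·23 + 7·13 + 3·21; 6·23 + 3·13 + 4·21) = (313, 200, 261)
w3 = Dw2 = (4157, 2809, 3522)
The requested component of w3 is 3522.

3522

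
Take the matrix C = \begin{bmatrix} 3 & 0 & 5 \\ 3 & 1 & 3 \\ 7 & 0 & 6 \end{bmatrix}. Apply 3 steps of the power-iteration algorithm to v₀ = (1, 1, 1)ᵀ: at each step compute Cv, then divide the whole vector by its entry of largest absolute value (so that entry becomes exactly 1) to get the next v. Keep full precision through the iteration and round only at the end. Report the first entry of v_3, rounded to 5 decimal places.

Cv0 = (8.000000, 7.000000, 13.000000); divide by 13.000000 → v1 = (0.615385, 0.538462, 1.000000)
Cv1 = (6.846154, 5.384615, 10.307692); divide by 10.307692 → v2 = (0.664179, 0.522388, 1.000000)
Cv2 = (6.992537, 5.514925, 10.649254); divide by 10.649254 → v3 = (0.656622, 0.517870, 1.000000)
Requested entry of v3: 937/1427 = 0.65662

0.65662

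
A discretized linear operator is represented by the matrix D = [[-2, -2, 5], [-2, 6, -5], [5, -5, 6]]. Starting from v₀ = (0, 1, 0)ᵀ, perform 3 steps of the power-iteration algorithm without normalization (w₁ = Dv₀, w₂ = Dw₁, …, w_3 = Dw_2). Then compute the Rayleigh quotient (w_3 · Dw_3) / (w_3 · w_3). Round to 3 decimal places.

12.710

w1 = Dv₀ = ((-2)·0 + (-2)·1 + 5·0; (-2)·0 + 6·1 + (-5)·0; 5·0 + (-5)·1 + 6·0) = (-2, 6, -5)
w2 = Dw1 = ((-2)·(-2) + (-2)·6 + 5·(-5); (-2)·(-2) + 6·6 + (-5)·(-5); 5·(-2) + (-5)·6 + 6·(-5)) = (-33, 65, -70)
w3 = Dw2 = (-414, 806, -910)
Dw3 = (-5334, 10214, -11560)
w3·Dw3 = (-414)·(-5334) + 806·10214 + (-910)·(-11560) = 20960360; w3·w3 = (-414)·(-414) + 806·806 + (-910)·(-910) = 1649132
λ ≈ 20960360/1649132 = 12.710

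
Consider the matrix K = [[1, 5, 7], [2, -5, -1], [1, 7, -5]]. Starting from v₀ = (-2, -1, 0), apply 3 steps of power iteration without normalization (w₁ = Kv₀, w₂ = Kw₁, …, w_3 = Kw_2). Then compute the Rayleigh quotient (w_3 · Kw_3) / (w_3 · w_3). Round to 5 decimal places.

w1 = Kv₀ = (-7, 1, -9)
w2 = Kw1 = (-65, -10, 45)
w3 = Kw2 = (200, -125, -360)
Kw3 = (-2945, 1385, 1125)
w3·Kw3 = 200·(-2945) + (-125)·1385 + (-360)·1125 = -1167125; w3·w3 = 200·200 + (-125)·(-125) + (-360)·(-360) = 185225
λ ≈ -1167125/185225 = -6.30112

-6.30112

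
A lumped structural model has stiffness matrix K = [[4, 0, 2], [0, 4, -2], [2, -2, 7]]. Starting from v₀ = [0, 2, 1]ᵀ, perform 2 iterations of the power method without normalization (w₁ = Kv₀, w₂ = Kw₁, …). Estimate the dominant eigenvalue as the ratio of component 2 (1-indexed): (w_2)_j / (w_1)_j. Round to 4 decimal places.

3.0000

w1 = Kv₀ = (2, 6, 3)
w2 = Kw1 = (14, 18, 13)
Ratio at component: 18 / 6 = 3.0000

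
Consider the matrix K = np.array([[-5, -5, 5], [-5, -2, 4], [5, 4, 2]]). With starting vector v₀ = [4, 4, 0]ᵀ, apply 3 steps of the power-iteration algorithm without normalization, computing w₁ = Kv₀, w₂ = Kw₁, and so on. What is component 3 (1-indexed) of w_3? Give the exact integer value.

w1 = Kv₀ = ((-5)·4 + (-5)·4 + 5·0; (-5)·4 + (-2)·4 + 4·0; 5·4 + 4·4 + 2·0) = (-40, -28, 36)
w2 = Kw1 = ((-5)·(-40) + (-5)·(-28) + 5·36; (-5)·(-40) + (-2)·(-28) + 4·36; 5·(-40) + 4·(-28) + 2·36) = (520, 400, -240)
w3 = Kw2 = (-5800, -4360, 3720)
The requested component of w3 is 3720.

3720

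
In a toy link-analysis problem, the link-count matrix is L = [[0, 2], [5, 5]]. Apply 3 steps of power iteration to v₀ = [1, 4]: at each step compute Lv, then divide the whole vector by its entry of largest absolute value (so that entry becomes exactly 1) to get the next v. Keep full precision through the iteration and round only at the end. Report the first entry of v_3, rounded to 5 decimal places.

Lv0 = (8.000000, 25.000000); divide by 25.000000 → v1 = (0.320000, 1.000000)
Lv1 = (2.000000, 6.600000); divide by 6.600000 → v2 = (0.303030, 1.000000)
Lv2 = (2.000000, 6.515152); divide by 6.515152 → v3 = (0.306977, 1.000000)
Requested entry of v3: 330/1075 = 0.30698

0.30698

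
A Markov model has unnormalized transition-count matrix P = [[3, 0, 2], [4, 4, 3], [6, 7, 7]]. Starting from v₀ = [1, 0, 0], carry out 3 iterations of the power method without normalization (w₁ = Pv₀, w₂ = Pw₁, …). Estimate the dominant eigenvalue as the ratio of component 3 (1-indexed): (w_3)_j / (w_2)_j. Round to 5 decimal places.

λ ≈ 12.09091

w1 = Pv₀ = (3, 4, 6)
w2 = Pw1 = (21, 46, 88)
w3 = Pw2 = (239, 532, 1064)
Ratio at component: 1064 / 88 = 12.09091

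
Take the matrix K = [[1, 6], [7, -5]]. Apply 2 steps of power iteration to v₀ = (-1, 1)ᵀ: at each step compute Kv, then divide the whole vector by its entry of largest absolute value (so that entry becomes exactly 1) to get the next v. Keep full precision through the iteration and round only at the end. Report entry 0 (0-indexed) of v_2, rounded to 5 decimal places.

Kv0 = (5.000000, -12.000000); divide by -12.000000 → v1 = (-0.416667, 1.000000)
Kv1 = (5.583333, -7.916667); divide by -7.916667 → v2 = (-0.705263, 1.000000)
Requested entry of v2: -67/95 = -0.70526

-0.70526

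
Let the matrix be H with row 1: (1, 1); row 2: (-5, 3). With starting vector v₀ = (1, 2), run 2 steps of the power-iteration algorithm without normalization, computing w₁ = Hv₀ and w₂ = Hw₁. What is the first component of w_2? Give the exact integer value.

w1 = Hv₀ = (1·1 + 1·2; (-5)·1 + 3·2) = (3, 1)
w2 = Hw1 = (1·3 + 1·1; (-5)·3 + 3·1) = (4, -12)
The requested component of w2 is 4.

4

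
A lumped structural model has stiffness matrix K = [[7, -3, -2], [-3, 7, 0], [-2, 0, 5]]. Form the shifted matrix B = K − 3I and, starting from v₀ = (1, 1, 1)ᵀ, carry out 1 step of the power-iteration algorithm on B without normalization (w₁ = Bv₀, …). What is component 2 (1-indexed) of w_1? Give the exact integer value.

1

B = K − 3I has rows (4, -3, -2); (-3, 4, 0); (-2, 0, 2)
w1 = Bv₀ = (4·1 + (-3)·1 + (-2)·1; (-3)·1 + 4·1 + 0·1; (-2)·1 + 0·1 + 2·1) = (-1, 1, 0)
Requested component of w1: 1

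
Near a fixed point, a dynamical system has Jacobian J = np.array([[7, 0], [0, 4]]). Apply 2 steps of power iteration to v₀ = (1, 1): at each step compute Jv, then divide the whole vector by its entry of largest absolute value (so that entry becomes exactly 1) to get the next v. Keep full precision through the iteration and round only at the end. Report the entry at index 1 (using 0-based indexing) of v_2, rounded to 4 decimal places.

0.3265

Jv0 = (7.00000, 4.00000); divide by 7.00000 → v1 = (1.00000, 0.57143)
Jv1 = (7.00000, 2.28571); divide by 7.00000 → v2 = (1.00000, 0.32653)
Requested entry of v2: 16/49 = 0.3265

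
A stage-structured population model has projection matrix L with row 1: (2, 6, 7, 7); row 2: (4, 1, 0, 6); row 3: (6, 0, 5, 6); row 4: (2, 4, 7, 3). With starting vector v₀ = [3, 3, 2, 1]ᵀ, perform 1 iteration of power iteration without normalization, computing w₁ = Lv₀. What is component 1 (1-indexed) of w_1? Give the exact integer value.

45

w1 = Lv₀ = (2·3 + 6·3 + 7·2 + 7·1; 4·3 + 1·3 + 0·2 + 6·1; 6·3 + 0·3 + 5·2 + 6·1; 2·3 + 4·3 + 7·2 + 3·1) = (45, 21, 34, 35)
The requested component of w1 is 45.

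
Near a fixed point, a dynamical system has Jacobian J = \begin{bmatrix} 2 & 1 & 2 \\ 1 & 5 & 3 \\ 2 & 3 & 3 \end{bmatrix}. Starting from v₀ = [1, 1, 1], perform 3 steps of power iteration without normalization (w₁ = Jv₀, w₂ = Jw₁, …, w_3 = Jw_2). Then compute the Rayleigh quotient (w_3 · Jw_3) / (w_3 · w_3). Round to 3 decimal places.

w1 = Jv₀ = (5, 9, 8)
w2 = Jw1 = (35, 74, 61)
w3 = Jw2 = (266, 588, 475)
Jw3 = (2070, 4631, 3721)
w3·Jw3 = 266·2070 + 588·4631 + 475·3721 = 5041123; w3·w3 = 266·266 + 588·588 + 475·475 = 642125
λ ≈ 5041123/642125 = 7.851

λ ≈ 7.851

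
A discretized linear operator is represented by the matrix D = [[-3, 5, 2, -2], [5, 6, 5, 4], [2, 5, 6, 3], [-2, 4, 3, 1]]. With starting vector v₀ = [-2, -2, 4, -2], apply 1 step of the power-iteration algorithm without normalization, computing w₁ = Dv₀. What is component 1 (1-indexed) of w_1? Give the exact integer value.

8

w1 = Dv₀ = ((-3)·(-2) + 5·(-2) + 2·4 + (-2)·(-2); 5·(-2) + 6·(-2) + 5·4 + 4·(-2); 2·(-2) + 5·(-2) + 6·4 + 3·(-2); (-2)·(-2) + 4·(-2) + 3·4 + 1·(-2)) = (8, -10, 4, 6)
The requested component of w1 is 8.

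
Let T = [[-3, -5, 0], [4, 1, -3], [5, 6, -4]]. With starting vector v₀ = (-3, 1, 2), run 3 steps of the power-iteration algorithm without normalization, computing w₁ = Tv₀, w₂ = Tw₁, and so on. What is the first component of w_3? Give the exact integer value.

w1 = Tv₀ = ((-3)·(-3) + (-5)·1 + 0·2; 4·(-3) + 1·1 + (-3)·2; 5·(-3) + 6·1 + (-4)·2) = (4, -17, -17)
w2 = Tw1 = ((-3)·4 + (-5)·(-17) + 0·(-17); 4·4 + 1·(-17) + (-3)·(-17); 5·4 + 6·(-17) + (-4)·(-17)) = (73, 50, -14)
w3 = Tw2 = (-469, 384, 721)
The requested component of w3 is -469.

-469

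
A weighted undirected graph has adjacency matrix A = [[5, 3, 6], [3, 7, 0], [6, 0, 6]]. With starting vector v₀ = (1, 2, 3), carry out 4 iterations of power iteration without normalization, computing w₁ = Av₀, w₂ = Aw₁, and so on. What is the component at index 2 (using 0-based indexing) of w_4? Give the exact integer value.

w1 = Av₀ = (29, 17, 24)
w2 = Aw1 = (340, 206, 318)
w3 = Aw2 = (4226, 2462, 3948)
w4 = Aw3 = (52204, 29912, 49044)
The requested component of w4 is 49044.

49044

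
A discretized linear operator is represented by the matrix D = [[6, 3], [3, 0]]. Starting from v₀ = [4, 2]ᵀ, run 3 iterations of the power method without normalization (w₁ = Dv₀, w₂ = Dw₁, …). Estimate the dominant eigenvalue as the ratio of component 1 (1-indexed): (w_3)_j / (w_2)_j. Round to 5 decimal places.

w1 = Dv₀ = (30, 12)
w2 = Dw1 = (216, 90)
w3 = Dw2 = (1566, 648)
Ratio at component: 1566 / 216 = 7.25000

λ ≈ 7.25000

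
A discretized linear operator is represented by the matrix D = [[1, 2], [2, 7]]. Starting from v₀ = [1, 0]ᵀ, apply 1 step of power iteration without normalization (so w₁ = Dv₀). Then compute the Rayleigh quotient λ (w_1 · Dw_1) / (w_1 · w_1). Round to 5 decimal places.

w1 = Dv₀ = (1·1 + 2·0; 2·1 + 7·0) = (1, 2)
Dw1 = (5, 16)
w1·Dw1 = 1·5 + 2·16 = 37; w1·w1 = 1·1 + 2·2 = 5
λ ≈ 37/5 = 7.40000

λ ≈ 7.40000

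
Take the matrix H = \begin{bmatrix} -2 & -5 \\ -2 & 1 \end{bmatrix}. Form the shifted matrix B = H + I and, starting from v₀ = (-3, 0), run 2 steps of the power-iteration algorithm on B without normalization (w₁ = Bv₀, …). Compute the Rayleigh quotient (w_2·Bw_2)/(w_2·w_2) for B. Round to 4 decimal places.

B = H + I has rows (-1, -5); (-2, 2)
w1 = Bv₀ = (3, 6)
w2 = Bw1 = (-33, 6)
Bw2 = (3, 78)
w2·Bw2 = 369; w2·w2 = 1125; μ ≈ 369/1125 = 0.3280

μ ≈ 0.3280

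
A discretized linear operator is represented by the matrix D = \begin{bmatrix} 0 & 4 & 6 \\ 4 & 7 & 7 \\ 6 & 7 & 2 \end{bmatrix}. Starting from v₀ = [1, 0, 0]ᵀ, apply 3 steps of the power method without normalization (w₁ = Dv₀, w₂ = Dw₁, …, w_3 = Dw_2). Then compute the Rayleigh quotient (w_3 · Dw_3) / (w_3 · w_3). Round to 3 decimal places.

w1 = Dv₀ = (0·1 + 4·0 + 6·0; 4·1 + 7·0 + 7·0; 6·1 + 7·0 + 2·0) = (0, 4, 6)
w2 = Dw1 = (0·0 + 4·4 + 6·6; 4·0 + 7·4 + 7·6; 6·0 + 7·4 + 2·6) = (52, 70, 40)
w3 = Dw2 = (520, 978, 882)
Dw3 = (9204, 15100, 11730)
w3·Dw3 = 520·9204 + 978·15100 + 882·11730 = 29899740; w3·w3 = 520·520 + 978·978 + 882·882 = 2004808
λ ≈ 29899740/2004808 = 14.914

λ ≈ 14.914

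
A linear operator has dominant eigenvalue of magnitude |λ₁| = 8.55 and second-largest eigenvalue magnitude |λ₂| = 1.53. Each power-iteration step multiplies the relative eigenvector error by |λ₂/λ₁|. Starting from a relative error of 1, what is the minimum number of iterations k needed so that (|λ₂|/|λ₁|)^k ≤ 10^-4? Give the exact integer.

|λ₂/λ₁| = 1.53/8.55 = 0.17895
Need k ≥ ln(10^-4) / ln(0.17895) = -9.2103 / -1.7207 ≈ 5.353
Smallest integer k satisfying the bound: 6

6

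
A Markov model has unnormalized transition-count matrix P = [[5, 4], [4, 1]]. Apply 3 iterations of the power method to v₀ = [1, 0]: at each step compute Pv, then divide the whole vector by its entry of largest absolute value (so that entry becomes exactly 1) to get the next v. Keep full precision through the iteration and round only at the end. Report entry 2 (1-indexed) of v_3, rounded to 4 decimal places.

Pv0 = (5.00000, 4.00000); divide by 5.00000 → v1 = (1.00000, 0.80000)
Pv1 = (8.20000, 4.80000); divide by 8.20000 → v2 = (1.00000, 0.58537)
Pv2 = (7.34146, 4.58537); divide by 7.34146 → v3 = (1.00000, 0.62458)
Requested entry of v3: 188/301 = 0.6246

0.6246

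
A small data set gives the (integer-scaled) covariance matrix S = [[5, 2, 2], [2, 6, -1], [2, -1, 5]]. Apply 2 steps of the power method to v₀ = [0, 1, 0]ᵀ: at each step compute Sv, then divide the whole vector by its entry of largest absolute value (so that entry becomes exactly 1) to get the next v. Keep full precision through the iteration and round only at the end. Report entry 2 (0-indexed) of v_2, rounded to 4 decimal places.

Sv0 = (2.00000, 6.00000, -1.00000); divide by 6.00000 → v1 = (0.33333, 1.00000, -0.16667)
Sv1 = (3.33333, 6.83333, -1.16667); divide by 6.83333 → v2 = (0.48780, 1.00000, -0.17073)
Requested entry of v2: -7/41 = -0.1707

-0.1707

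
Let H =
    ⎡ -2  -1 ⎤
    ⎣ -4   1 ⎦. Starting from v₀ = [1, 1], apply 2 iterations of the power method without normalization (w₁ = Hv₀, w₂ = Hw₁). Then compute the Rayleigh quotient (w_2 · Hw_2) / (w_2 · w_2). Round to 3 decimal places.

w1 = Hv₀ = ((-2)·1 + (-1)·1; (-4)·1 + 1·1) = (-3, -3)
w2 = Hw1 = ((-2)·(-3) + (-1)·(-3); (-4)·(-3) + 1·(-3)) = (9, 9)
Hw2 = (-27, -27)
w2·Hw2 = 9·(-27) + 9·(-27) = -486; w2·w2 = 9·9 + 9·9 = 162
λ ≈ -486/162 = -3.000

λ ≈ -3.000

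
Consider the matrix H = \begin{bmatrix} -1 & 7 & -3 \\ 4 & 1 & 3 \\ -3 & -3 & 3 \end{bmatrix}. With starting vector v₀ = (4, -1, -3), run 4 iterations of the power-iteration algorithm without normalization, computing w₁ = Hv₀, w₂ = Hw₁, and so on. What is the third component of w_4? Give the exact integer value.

-510

w1 = Hv₀ = ((-1)·4 + 7·(-1) + (-3)·(-3); 4·4 + 1·(-1) + 3·(-3); (-3)·4 + (-3)·(-1) + 3·(-3)) = (-2, 6, -18)
w2 = Hw1 = ((-1)·(-2) + 7·6 + (-3)·(-18); 4·(-2) + 1·6 + 3·(-18); (-3)·(-2) + (-3)·6 + 3·(-18)) = (98, -56, -66)
w3 = Hw2 = (-292, 138, -324)
w4 = Hw3 = (2230, -2002, -510)
The requested component of w4 is -510.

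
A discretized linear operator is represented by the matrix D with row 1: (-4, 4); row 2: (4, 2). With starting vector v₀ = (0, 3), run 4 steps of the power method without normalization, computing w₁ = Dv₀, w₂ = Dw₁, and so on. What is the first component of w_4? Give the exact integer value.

w1 = Dv₀ = (12, 6)
w2 = Dw1 = (-24, 60)
w3 = Dw2 = (336, 24)
w4 = Dw3 = (-1248, 1392)
The requested component of w4 is -1248.

-1248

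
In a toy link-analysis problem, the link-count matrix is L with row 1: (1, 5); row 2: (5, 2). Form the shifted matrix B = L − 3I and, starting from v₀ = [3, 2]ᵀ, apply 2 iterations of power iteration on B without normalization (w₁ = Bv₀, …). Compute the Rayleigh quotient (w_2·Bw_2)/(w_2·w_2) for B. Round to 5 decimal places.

μ ≈ -0.77532

B = L − 3I has rows (-2, 5); (5, -1)
w1 = Bv₀ = ((-2)·3 + 5·2; 5·3 + (-1)·2) = (4, 13)
w2 = Bw1 = ((-2)·4 + 5·13; 5·4 + (-1)·13) = (57, 7)
Bw2 = (-79, 278)
w2·Bw2 = -2557; w2·w2 = 3298; μ ≈ -2557/3298 = -0.77532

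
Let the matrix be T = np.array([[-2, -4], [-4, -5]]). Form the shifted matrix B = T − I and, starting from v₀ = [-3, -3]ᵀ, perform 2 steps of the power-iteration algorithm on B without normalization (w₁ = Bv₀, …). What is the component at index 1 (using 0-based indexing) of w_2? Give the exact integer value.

B = T − I has rows (-3, -4); (-4, -6)
w1 = Bv₀ = (21, 30)
w2 = Bw1 = (-183, -264)
Requested component of w2: -264

-264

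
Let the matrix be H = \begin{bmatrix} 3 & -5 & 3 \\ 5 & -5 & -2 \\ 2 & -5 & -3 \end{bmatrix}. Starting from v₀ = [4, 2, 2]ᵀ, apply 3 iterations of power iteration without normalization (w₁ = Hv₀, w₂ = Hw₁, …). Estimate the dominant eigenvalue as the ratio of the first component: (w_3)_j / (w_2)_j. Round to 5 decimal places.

w1 = Hv₀ = (8, 6, -8)
w2 = Hw1 = (-30, 26, 10)
w3 = Hw2 = (-190, -300, -220)
Ratio at component: -190 / -30 = 6.33333

6.33333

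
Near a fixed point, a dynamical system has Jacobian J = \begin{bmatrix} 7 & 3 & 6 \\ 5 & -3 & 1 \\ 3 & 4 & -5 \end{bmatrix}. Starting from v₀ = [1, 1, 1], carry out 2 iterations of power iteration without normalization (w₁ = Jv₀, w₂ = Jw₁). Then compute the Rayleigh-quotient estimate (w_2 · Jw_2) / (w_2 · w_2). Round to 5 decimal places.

λ ≈ 9.84043

w1 = Jv₀ = (16, 3, 2)
w2 = Jw1 = (133, 73, 50)
Jw2 = (1450, 496, 441)
w2·Jw2 = 133·1450 + 73·496 + 50·441 = 251108; w2·w2 = 133·133 + 73·73 + 50·50 = 25518
λ ≈ 251108/25518 = 9.84043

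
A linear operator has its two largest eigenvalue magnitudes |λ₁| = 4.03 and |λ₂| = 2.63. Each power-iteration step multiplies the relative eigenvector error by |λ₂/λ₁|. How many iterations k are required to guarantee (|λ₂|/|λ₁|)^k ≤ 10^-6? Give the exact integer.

|λ₂/λ₁| = 2.63/4.03 = 0.65261
Need k ≥ ln(10^-6) / ln(0.65261) = -13.8155 / -0.4268 ≈ 32.371
Smallest integer k satisfying the bound: 33

33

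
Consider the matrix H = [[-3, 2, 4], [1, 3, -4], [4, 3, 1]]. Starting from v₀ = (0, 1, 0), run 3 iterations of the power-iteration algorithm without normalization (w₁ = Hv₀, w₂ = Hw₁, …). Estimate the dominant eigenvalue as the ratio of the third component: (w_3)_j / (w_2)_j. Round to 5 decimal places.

w1 = Hv₀ = ((-3)·0 + 2·1 + 4·0; 1·0 + 3·1 + (-4)·0; 4·0 + 3·1 + 1·0) = (2, 3, 3)
w2 = Hw1 = ((-3)·2 + 2·3 + 4·3; 1·2 + 3·3 + (-4)·3; 4·2 + 3·3 + 1·3) = (12, -1, 20)
w3 = Hw2 = (42, -71, 65)
Ratio at component: 65 / 20 = 3.25000

λ ≈ 3.25000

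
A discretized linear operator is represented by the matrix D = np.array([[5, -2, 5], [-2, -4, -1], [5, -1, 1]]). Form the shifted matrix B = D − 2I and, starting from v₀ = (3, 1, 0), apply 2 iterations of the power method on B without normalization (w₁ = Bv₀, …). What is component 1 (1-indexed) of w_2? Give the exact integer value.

115

B = D − 2I has rows (3, -2, 5); (-2, -6, -1); (5, -1, -1)
w1 = Bv₀ = (3·3 + (-2)·1 + 5·0; (-2)·3 + (-6)·1 + (-1)·0; 5·3 + (-1)·1 + (-1)·0) = (7, -12, 14)
w2 = Bw1 = (3·7 + (-2)·(-12) + 5·14; (-2)·7 + (-6)·(-12) + (-1)·14; 5·7 + (-1)·(-12) + (-1)·14) = (115, 44, 33)
Requested component of w2: 115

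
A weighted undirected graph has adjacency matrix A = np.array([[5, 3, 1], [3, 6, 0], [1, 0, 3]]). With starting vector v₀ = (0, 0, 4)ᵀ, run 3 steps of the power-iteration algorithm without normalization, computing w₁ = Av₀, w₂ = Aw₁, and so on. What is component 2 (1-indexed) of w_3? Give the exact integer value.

168

w1 = Av₀ = (4, 0, 12)
w2 = Aw1 = (32, 12, 40)
w3 = Aw2 = (236, 168, 152)
The requested component of w3 is 168.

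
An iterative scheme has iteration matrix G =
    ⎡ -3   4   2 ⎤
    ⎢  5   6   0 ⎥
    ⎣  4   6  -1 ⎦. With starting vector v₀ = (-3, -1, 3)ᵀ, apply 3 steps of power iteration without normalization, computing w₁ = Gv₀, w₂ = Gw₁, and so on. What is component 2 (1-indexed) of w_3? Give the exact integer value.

w1 = Gv₀ = ((-3)·(-3) + 4·(-1) + 2·3; 5·(-3) + 6·(-1) + 0·3; 4·(-3) + 6·(-1) + (-1)·3) = (11, -21, -21)
w2 = Gw1 = ((-3)·11 + 4·(-21) + 2·(-21); 5·11 + 6·(-21) + 0·(-21); 4·11 + 6·(-21) + (-1)·(-21)) = (-159, -71, -61)
w3 = Gw2 = (71, -1221, -1001)
The requested component of w3 is -1221.

-1221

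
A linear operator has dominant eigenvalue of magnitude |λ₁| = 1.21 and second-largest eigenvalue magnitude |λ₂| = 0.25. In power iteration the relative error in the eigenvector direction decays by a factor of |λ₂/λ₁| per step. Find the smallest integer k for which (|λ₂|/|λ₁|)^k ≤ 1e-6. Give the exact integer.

|λ₂/λ₁| = 0.25/1.21 = 0.20661
Need k ≥ ln(1e-6) / ln(0.20661) = -13.8155 / -1.5769 ≈ 8.761
Smallest integer k satisfying the bound: 9

9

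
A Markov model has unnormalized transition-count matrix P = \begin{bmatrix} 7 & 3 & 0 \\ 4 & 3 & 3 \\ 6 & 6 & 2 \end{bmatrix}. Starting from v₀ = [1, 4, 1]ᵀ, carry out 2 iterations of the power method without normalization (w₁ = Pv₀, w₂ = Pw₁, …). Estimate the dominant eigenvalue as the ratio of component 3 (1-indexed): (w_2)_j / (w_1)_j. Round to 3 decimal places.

w1 = Pv₀ = (19, 19, 32)
w2 = Pw1 = (190, 229, 292)
Ratio at component: 292 / 32 = 9.125

λ ≈ 9.125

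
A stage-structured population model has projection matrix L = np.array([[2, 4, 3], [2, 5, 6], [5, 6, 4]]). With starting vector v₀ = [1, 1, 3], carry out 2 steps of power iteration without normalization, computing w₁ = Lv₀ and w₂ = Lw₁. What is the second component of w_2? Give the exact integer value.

w1 = Lv₀ = (2·1 + 4·1 + 3·3; 2·1 + 5·1 + 6·3; 5·1 + 6·1 + 4·3) = (15, 25, 23)
w2 = Lw1 = (2·15 + 4·25 + 3·23; 2·15 + 5·25 + 6·23; 5·15 + 6·25 + 4·23) = (199, 293, 317)
The requested component of w2 is 293.

293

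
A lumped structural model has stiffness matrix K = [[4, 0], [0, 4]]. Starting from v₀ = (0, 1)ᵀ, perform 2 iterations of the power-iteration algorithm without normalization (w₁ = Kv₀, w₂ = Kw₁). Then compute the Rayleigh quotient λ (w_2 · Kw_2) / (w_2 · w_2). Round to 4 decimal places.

w1 = Kv₀ = (0, 4)
w2 = Kw1 = (0, 16)
Kw2 = (0, 64)
w2·Kw2 = 0·0 + 16·64 = 1024; w2·w2 = 0·0 + 16·16 = 256
λ ≈ 1024/256 = 4.0000

4.0000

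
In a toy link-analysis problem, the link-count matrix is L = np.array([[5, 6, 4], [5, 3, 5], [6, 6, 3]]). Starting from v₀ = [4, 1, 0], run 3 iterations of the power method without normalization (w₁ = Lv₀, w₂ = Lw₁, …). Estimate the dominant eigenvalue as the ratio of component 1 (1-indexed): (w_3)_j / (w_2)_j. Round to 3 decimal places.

w1 = Lv₀ = (26, 23, 30)
w2 = Lw1 = (388, 349, 384)
w3 = Lw2 = (5570, 4907, 5574)
Ratio at component: 5570 / 388 = 14.356

λ ≈ 14.356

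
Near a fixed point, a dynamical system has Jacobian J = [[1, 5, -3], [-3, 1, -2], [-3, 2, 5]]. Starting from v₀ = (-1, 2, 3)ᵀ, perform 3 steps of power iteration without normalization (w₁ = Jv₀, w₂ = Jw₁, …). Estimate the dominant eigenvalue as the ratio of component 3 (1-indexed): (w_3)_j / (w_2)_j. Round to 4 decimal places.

w1 = Jv₀ = (0, -1, 22)
w2 = Jw1 = (-71, -45, 108)
w3 = Jw2 = (-620, -48, 663)
Ratio at component: 663 / 108 = 6.1389

6.1389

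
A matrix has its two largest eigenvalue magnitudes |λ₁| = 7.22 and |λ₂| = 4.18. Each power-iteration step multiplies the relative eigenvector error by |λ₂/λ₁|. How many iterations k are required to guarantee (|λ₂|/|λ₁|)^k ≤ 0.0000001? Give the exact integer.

|λ₂/λ₁| = 4.18/7.22 = 0.57895
Need k ≥ ln(0.0000001) / ln(0.57895) = -16.1181 / -0.5465 ≈ 29.491
Smallest integer k satisfying the bound: 30

30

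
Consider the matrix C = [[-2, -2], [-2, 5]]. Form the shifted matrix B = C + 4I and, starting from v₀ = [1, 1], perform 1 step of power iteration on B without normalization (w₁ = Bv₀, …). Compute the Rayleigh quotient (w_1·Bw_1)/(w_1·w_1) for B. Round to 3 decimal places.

B = C + 4I has rows (2, -2); (-2, 9)
w1 = Bv₀ = (0, 7)
Bw1 = (-14, 63)
w1·Bw1 = 441; w1·w1 = 49; μ ≈ 441/49 = 9.000

μ ≈ 9.000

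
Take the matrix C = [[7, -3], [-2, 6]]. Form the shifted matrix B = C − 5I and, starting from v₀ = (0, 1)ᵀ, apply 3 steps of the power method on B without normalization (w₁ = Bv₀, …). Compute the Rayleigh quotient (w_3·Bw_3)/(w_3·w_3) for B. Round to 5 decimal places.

μ ≈ 3.98043

B = C − 5I has rows (2, -3); (-2, 1)
w1 = Bv₀ = (-3, 1)
w2 = Bw1 = (-9, 7)
w3 = Bw2 = (-39, 25)
Bw3 = (-153, 103)
w3·Bw3 = 8542; w3·w3 = 2146; μ ≈ 8542/2146 = 3.98043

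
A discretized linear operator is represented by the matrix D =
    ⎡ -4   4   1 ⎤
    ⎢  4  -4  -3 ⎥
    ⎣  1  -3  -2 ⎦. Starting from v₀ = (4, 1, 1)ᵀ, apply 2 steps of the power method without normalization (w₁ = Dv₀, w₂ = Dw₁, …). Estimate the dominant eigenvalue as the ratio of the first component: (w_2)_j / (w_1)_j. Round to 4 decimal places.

-7.1818

w1 = Dv₀ = ((-4)·4 + 4·1 + 1·1; 4·4 + (-4)·1 + (-3)·1; 1·4 + (-3)·1 + (-2)·1) = (-11, 9, -1)
w2 = Dw1 = ((-4)·(-11) + 4·9 + 1·(-1); 4·(-11) + (-4)·9 + (-3)·(-1); 1·(-11) + (-3)·9 + (-2)·(-1)) = (79, -77, -36)
Ratio at component: 79 / -11 = -7.1818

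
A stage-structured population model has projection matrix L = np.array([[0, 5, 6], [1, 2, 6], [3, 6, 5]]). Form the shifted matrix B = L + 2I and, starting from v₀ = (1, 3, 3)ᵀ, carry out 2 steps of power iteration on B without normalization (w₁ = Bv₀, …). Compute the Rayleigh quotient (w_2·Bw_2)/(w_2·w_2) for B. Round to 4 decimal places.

13.6721

B = L + 2I has rows (2, 5, 6); (1, 4, 6); (3, 6, 7)
w1 = Bv₀ = (2·1 + 5·3 + 6·3; 1·1 + 4·3 + 6·3; 3·1 + 6·3 + 7·3) = (35, 31, 42)
w2 = Bw1 = (2·35 + 5·31 + 6·42; 1·35 + 4·31 + 6·42; 3·35 + 6·31 + 7·42) = (477, 411, 585)
Bw2 = (6519, 5631, 7992)
w2·Bw2 = 10099224; w2·w2 = 738675; μ ≈ 10099224/738675 = 13.6721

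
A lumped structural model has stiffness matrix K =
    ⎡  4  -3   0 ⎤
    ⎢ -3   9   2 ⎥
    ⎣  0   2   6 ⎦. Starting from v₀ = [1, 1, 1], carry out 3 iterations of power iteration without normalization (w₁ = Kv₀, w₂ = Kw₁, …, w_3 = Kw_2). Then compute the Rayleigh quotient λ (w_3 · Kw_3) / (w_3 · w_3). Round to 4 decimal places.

λ ≈ 10.9177

w1 = Kv₀ = (4·1 + (-3)·1 + 0·1; (-3)·1 + 9·1 + 2·1; 0·1 + 2·1 + 6·1) = (1, 8, 8)
w2 = Kw1 = (4·1 + (-3)·8 + 0·8; (-3)·1 + 9·8 + 2·8; 0·1 + 2·8 + 6·8) = (-20, 85, 64)
w3 = Kw2 = (-335, 953, 554)
Kw3 = (-4199, 10690, 5230)
w3·Kw3 = (-335)·(-4199) + 953·10690 + 554·5230 = 14491655; w3·w3 = (-335)·(-335) + 953·953 + 554·554 = 1327350
λ ≈ 14491655/1327350 = 10.9177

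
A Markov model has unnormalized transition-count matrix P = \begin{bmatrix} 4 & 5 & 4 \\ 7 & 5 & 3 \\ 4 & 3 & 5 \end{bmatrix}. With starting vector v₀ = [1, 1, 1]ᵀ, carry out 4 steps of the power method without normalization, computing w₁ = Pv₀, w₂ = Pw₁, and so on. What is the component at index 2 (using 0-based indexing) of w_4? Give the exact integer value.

w1 = Pv₀ = (4·1 + 5·1 + 4·1; 7·1 + 5·1 + 3·1; 4·1 + 3·1 + 5·1) = (13, 15, 12)
w2 = Pw1 = (4·13 + 5·15 + 4·12; 7·13 + 5·15 + 3·12; 4·13 + 3·15 + 5·12) = (175, 202, 157)
w3 = Pw2 = (2338, 2706, 2091)
w4 = Pw3 = (31246, 36169, 27925)
The requested component of w4 is 27925.

27925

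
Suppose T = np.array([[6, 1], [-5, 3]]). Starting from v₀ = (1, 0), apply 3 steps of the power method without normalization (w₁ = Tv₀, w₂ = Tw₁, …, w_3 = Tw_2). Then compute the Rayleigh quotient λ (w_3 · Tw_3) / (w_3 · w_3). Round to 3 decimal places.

λ ≈ 5.147

w1 = Tv₀ = (6·1 + 1·0; (-5)·1 + 3·0) = (6, -5)
w2 = Tw1 = (6·6 + 1·(-5); (-5)·6 + 3·(-5)) = (31, -45)
w3 = Tw2 = (141, -290)
Tw3 = (556, -1575)
w3·Tw3 = 141·556 + (-290)·(-1575) = 535146; w3·w3 = 141·141 + (-290)·(-290) = 103981
λ ≈ 535146/103981 = 5.147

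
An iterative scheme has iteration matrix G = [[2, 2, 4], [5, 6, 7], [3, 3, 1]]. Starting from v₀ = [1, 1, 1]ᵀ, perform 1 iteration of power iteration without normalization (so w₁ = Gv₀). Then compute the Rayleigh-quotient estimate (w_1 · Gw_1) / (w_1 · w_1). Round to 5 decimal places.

w1 = Gv₀ = (2·1 + 2·1 + 4·1; 5·1 + 6·1 + 7·1; 3·1 + 3·1 + 1·1) = (8, 18, 7)
Gw1 = (80, 197, 85)
w1·Gw1 = 8·80 + 18·197 + 7·85 = 4781; w1·w1 = 8·8 + 18·18 + 7·7 = 437
λ ≈ 4781/437 = 10.94050

10.94050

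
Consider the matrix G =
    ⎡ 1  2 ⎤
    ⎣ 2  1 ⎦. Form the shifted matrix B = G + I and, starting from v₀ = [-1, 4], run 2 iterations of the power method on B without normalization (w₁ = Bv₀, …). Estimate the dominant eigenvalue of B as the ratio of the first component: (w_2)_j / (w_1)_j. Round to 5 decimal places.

μ ≈ 4.00000

B = G + I has rows (2, 2); (2, 2)
w1 = Bv₀ = (2·(-1) + 2·4; 2·(-1) + 2·4) = (6, 6)
w2 = Bw1 = (2·6 + 2·6; 2·6 + 2·6) = (24, 24)
Ratio: 24/6 = 4.00000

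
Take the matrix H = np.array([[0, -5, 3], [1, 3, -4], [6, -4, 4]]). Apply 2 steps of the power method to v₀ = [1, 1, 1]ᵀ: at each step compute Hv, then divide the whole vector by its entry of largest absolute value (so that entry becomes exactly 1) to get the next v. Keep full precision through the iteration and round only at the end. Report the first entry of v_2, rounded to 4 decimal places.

-0.6923

Hv0 = (-2.00000, 0.00000, 6.00000); divide by 6.00000 → v1 = (-0.33333, 0.00000, 1.00000)
Hv1 = (3.00000, -4.33333, 2.00000); divide by -4.33333 → v2 = (-0.69231, 1.00000, -0.46154)
Requested entry of v2: 18/-26 = -0.6923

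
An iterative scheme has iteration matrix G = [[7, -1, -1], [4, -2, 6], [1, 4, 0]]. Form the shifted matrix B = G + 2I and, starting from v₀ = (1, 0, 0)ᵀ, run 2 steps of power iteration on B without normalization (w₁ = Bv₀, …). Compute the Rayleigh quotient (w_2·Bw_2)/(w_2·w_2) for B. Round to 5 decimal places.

B = G + 2I has rows (9, -1, -1); (4, 0, 6); (1, 4, 2)
w1 = Bv₀ = (9·1 + (-1)·0 + (-1)·0; 4·1 + 0·0 + 6·0; 1·1 + 4·0 + 2·0) = (9, 4, 1)
w2 = Bw1 = (9·9 + (-1)·4 + (-1)·1; 4·9 + 0·4 + 6·1; 1·9 + 4·4 + 2·1) = (76, 42, 27)
Bw2 = (615, 466, 298)
w2·Bw2 = 74358; w2·w2 = 8269; μ ≈ 74358/8269 = 8.99238

μ ≈ 8.99238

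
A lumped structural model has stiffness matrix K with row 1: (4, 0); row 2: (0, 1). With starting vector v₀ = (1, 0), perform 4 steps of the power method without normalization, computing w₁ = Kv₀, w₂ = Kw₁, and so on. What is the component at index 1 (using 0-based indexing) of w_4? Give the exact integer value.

w1 = Kv₀ = (4·1 + 0·0; 0·1 + 1·0) = (4, 0)
w2 = Kw1 = (4·4 + 0·0; 0·4 + 1·0) = (16, 0)
w3 = Kw2 = (64, 0)
w4 = Kw3 = (256, 0)
The requested component of w4 is 0.

0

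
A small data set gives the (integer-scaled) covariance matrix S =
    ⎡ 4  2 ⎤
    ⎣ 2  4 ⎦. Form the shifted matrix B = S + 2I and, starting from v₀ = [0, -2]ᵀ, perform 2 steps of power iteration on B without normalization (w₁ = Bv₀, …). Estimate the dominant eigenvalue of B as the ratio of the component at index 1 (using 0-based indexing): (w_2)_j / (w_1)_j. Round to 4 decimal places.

6.6667

B = S + 2I has rows (6, 2); (2, 6)
w1 = Bv₀ = (6·0 + 2·(-2); 2·0 + 6·(-2)) = (-4, -12)
w2 = Bw1 = (6·(-4) + 2·(-12); 2·(-4) + 6·(-12)) = (-48, -80)
Ratio: -80/-12 = 6.6667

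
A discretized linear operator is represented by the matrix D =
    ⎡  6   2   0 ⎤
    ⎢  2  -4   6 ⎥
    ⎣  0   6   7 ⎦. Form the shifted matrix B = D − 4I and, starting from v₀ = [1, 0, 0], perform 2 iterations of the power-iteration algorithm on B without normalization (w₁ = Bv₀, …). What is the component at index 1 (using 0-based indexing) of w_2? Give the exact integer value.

B = D − 4I has rows (2, 2, 0); (2, -8, 6); (0, 6, 3)
w1 = Bv₀ = (2·1 + 2·0 + 0·0; 2·1 + (-8)·0 + 6·0; 0·1 + 6·0 + 3·0) = (2, 2, 0)
w2 = Bw1 = (2·2 + 2·2 + 0·0; 2·2 + (-8)·2 + 6·0; 0·2 + 6·2 + 3·0) = (8, -12, 12)
Requested component of w2: -12

-12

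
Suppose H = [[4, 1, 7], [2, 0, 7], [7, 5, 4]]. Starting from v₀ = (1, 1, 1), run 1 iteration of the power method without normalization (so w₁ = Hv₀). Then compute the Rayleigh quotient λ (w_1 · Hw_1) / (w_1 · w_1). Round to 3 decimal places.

w1 = Hv₀ = (4·1 + 1·1 + 7·1; 2·1 + 0·1 + 7·1; 7·1 + 5·1 + 4·1) = (12, 9, 16)
Hw1 = (169, 136, 193)
w1·Hw1 = 12·169 + 9·136 + 16·193 = 6340; w1·w1 = 12·12 + 9·9 + 16·16 = 481
λ ≈ 6340/481 = 13.181

13.181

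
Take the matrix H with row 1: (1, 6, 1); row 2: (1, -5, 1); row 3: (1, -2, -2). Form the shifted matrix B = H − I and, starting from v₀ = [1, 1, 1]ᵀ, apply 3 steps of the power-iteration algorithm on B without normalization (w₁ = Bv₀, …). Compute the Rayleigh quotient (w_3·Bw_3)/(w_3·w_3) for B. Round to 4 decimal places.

-6.1103

B = H − I has rows (0, 6, 1); (1, -6, 1); (1, -2, -3)
w1 = Bv₀ = (0·1 + 6·1 + 1·1; 1·1 + (-6)·1 + 1·1; 1·1 + (-2)·1 + (-3)·1) = (7, -4, -4)
w2 = Bw1 = (0·7 + 6·(-4) + 1·(-4); 1·7 + (-6)·(-4) + 1·(-4); 1·7 + (-2)·(-4) + (-3)·(-4)) = (-28, 27, 27)
w3 = Bw2 = (189, -163, -163)
Bw3 = (-1141, 1004, 1004)
w3·Bw3 = -542953; w3·w3 = 88859; μ ≈ -542953/88859 = -6.1103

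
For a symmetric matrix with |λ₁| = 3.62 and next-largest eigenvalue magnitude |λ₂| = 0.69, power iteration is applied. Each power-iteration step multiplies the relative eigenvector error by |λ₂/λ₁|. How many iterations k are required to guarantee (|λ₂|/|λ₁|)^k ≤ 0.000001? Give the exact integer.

9

|λ₂/λ₁| = 0.69/3.62 = 0.19061
Need k ≥ ln(0.000001) / ln(0.19061) = -13.8155 / -1.6575 ≈ 8.335
Smallest integer k satisfying the bound: 9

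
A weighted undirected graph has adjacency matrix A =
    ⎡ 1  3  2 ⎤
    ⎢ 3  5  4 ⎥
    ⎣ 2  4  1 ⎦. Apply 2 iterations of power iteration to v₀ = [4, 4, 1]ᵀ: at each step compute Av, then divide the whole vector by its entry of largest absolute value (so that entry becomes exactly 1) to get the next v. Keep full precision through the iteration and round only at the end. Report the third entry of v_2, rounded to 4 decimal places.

Av0 = (18.00000, 36.00000, 25.00000); divide by 36.00000 → v1 = (0.50000, 1.00000, 0.69444)
Av1 = (4.88889, 9.27778, 5.69444); divide by 9.27778 → v2 = (0.52695, 1.00000, 0.61377)
Requested entry of v2: 205/334 = 0.6138

0.6138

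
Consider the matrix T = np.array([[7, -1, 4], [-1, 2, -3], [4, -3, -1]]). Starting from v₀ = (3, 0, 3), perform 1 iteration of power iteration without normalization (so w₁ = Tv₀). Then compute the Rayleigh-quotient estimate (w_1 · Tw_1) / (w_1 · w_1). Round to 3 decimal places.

w1 = Tv₀ = (33, -12, 9)
Tw1 = (279, -84, 159)
w1·Tw1 = 33·279 + (-12)·(-84) + 9·159 = 11646; w1·w1 = 33·33 + (-12)·(-12) + 9·9 = 1314
λ ≈ 11646/1314 = 8.863

8.863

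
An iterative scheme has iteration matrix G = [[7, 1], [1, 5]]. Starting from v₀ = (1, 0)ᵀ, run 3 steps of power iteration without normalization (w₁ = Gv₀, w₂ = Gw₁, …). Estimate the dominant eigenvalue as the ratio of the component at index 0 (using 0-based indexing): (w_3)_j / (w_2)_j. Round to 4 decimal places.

w1 = Gv₀ = (7, 1)
w2 = Gw1 = (50, 12)
w3 = Gw2 = (362, 110)
Ratio at component: 362 / 50 = 7.2400

7.2400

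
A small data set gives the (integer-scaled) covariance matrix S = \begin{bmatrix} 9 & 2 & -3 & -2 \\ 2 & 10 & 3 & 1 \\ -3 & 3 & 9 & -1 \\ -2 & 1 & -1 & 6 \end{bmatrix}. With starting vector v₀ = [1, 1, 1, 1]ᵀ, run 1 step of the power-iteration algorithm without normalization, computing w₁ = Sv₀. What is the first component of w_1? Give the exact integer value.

w1 = Sv₀ = (9·1 + 2·1 + (-3)·1 + (-2)·1; 2·1 + 10·1 + 3·1 + 1·1; (-3)·1 + 3·1 + 9·1 + (-1)·1; (-2)·1 + 1·1 + (-1)·1 + 6·1) = (6, 16, 8, 4)
The requested component of w1 is 6.

6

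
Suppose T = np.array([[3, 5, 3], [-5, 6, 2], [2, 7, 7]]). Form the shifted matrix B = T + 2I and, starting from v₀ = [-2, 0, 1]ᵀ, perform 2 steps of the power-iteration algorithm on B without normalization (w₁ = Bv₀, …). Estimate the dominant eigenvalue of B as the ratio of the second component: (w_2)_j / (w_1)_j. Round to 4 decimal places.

μ ≈ 11.7500

B = T + 2I has rows (5, 5, 3); (-5, 8, 2); (2, 7, 9)
w1 = Bv₀ = (5·(-2) + 5·0 + 3·1; (-5)·(-2) + 8·0 + 2·1; 2·(-2) + 7·0 + 9·1) = (-7, 12, 5)
w2 = Bw1 = (5·(-7) + 5·12 + 3·5; (-5)·(-7) + 8·12 + 2·5; 2·(-7) + 7·12 + 9·5) = (40, 141, 115)
Ratio: 141/12 = 11.7500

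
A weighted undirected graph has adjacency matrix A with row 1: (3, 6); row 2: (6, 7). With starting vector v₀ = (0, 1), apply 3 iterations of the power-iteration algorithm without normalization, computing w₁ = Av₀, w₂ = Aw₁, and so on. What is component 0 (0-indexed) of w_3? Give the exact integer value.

w1 = Av₀ = (3·0 + 6·1; 6·0 + 7·1) = (6, 7)
w2 = Aw1 = (3·6 + 6·7; 6·6 + 7·7) = (60, 85)
w3 = Aw2 = (690, 955)
The requested component of w3 is 690.

690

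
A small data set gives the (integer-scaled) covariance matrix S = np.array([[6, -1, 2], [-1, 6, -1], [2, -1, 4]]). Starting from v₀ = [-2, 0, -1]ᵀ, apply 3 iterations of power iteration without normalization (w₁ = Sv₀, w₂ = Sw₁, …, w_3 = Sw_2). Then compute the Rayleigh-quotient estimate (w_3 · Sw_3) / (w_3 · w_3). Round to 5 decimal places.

w1 = Sv₀ = (6·(-2) + (-1)·0 + 2·(-1); (-1)·(-2) + 6·0 + (-1)·(-1); 2·(-2) + (-1)·0 + 4·(-1)) = (-14, 3, -8)
w2 = Sw1 = (6·(-14) + (-1)·3 + 2·(-8); (-1)·(-14) + 6·3 + (-1)·(-8); 2·(-14) + (-1)·3 + 4·(-8)) = (-103, 40, -63)
w3 = Sw2 = (-784, 406, -498)
Sw3 = (-6106, 3718, -3966)
w3·Sw3 = (-784)·(-6106) + 406·3718 + (-498)·(-3966) = 8271680; w3·w3 = (-784)·(-784) + 406·406 + (-498)·(-498) = 1027496
λ ≈ 8271680/1027496 = 8.05033

8.05033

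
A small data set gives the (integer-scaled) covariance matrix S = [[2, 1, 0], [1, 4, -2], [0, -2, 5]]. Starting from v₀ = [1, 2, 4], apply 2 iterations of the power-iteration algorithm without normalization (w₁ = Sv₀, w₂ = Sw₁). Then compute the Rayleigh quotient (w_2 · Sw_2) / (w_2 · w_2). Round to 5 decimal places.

5.92523

w1 = Sv₀ = (4, 1, 16)
w2 = Sw1 = (9, -24, 78)
Sw2 = (-6, -243, 438)
w2·Sw2 = 9·(-6) + (-24)·(-243) + 78·438 = 39942; w2·w2 = 9·9 + (-24)·(-24) + 78·78 = 6741
λ ≈ 39942/6741 = 5.92523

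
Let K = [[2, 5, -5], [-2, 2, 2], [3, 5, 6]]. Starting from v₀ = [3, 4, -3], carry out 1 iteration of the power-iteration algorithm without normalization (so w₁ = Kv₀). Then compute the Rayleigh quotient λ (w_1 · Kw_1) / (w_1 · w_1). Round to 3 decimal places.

1.330

w1 = Kv₀ = (2·3 + 5·4 + (-5)·(-3); (-2)·3 + 2·4 + 2·(-3); 3·3 + 5·4 + 6·(-3)) = (41, -4, 11)
Kw1 = (7, -68, 169)
w1·Kw1 = 41·7 + (-4)·(-68) + 11·169 = 2418; w1·w1 = 41·41 + (-4)·(-4) + 11·11 = 1818
λ ≈ 2418/1818 = 1.330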